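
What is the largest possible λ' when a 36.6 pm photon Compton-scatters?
41.4526 pm (at θ = 180°)

The Compton shift is Δλ = λ_C(1 − cos θ).

Since cos θ ranges from −1 to 1, the factor (1 − cos θ) ranges from 0 to 2; the maximum shift occurs at θ = 180° (backscattering):
Δλ_max = 2λ_C = 2 × 2.4263 pm = 4.8526 pm

Maximum scattered wavelength:
λ'_max = λ₀ + Δλ_max = 36.6 + 4.8526 = 41.4526 pm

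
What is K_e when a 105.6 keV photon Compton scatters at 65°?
11.2569 keV

By energy conservation: K_e = E_initial - E_final

First find the scattered photon energy:
Initial wavelength: λ = hc/E = 11.7409 pm
Compton shift: Δλ = λ_C(1 - cos(65°)) = 1.4009 pm
Final wavelength: λ' = 11.7409 + 1.4009 = 13.1418 pm
Final photon energy: E' = hc/λ' = 94.3431 keV

Electron kinetic energy:
K_e = E - E' = 105.6000 - 94.3431 = 11.2569 keV

(Intermediate values are shown rounded; full precision is carried through to the final answer.)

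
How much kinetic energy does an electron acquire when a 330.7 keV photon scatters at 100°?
142.7534 keV

By energy conservation: K_e = E_initial - E_final

First find the scattered photon energy:
Initial wavelength: λ = hc/E = 3.7491 pm
Compton shift: Δλ = λ_C(1 - cos(100°)) = 2.8476 pm
Final wavelength: λ' = 3.7491 + 2.8476 = 6.5968 pm
Final photon energy: E' = hc/λ' = 187.9466 keV

Electron kinetic energy:
K_e = E - E' = 330.7000 - 187.9466 = 142.7534 keV

(Intermediate values are shown rounded; full precision is carried through to the final answer.)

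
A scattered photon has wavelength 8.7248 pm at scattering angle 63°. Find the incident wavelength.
7.4000 pm

From λ' = λ + Δλ, we have λ = λ' - Δλ

First calculate the Compton shift:
Δλ = λ_C(1 - cos θ)
Δλ = 2.4263 × (1 - cos(63°))
Δλ = 2.4263 × 0.5460
Δλ = 1.3248 pm

Initial wavelength:
λ = λ' - Δλ
λ = 8.7248 - 1.3248
λ = 7.4000 pm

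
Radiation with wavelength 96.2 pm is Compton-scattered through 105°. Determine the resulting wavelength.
99.2543 pm

Using the Compton scattering formula:
λ' = λ + Δλ = λ + λ_C(1 - cos θ)

Given:
- Initial wavelength λ = 96.2 pm
- Scattering angle θ = 105°
- Compton wavelength λ_C ≈ 2.4263 pm

Calculate the shift:
Δλ = 2.4263 × (1 - cos(105°))
Δλ = 2.4263 × 1.2588
Δλ = 3.0543 pm

Final wavelength:
λ' = 96.2 + 3.0543 = 99.2543 pm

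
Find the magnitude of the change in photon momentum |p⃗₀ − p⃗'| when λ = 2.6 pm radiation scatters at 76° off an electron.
2.6234e-22 kg·m/s

Photon momentum magnitude is p = h/λ.

Initial momentum:
p₀ = h/λ = 6.6261e-34/2.6000e-12 = 2.5485e-22 kg·m/s

After scattering:
λ' = λ + Δλ = 2.6 + 1.8393 = 4.4393 pm
p' = h/λ' = 6.6261e-34/4.4393e-12 = 1.4926e-22 kg·m/s

Momentum is a vector; the scattered photon's direction makes angle θ = 76° with the incident direction. The magnitude of the vector change Δp⃗ = p⃗₀ − p⃗' is found from the law of cosines:
|Δp⃗|² = p₀² + p'² − 2p₀p'cos θ
|Δp⃗|² = (2.5485e-22)² + (1.4926e-22)² − 2·2.5485e-22·1.4926e-22·cos(76°)
|Δp⃗| = 2.6234e-22 kg·m/s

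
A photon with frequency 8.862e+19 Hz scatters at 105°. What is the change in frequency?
4.205e+19 Hz (decrease)

Convert frequency to wavelength (c = 299792458 m/s):
λ₀ = c/f₀ = 299792458/8.862e+19 = 3.3828984e-12 m = 3.3829 pm

Calculate Compton shift:
Δλ = λ_C(1 - cos(105°)) = 3.0543 pm

Final wavelength:
λ' = λ₀ + Δλ = 3.3829 + 3.0543 = 6.4372 pm

Final frequency:
f' = c/λ' = 299792458/6.4371840e-12 = 4.6571989e+19 Hz

Frequency shift (decrease):
Δf = f₀ - f' = 8.862e+19 - 4.6571989e+19 = 4.205e+19 Hz

(Intermediate values are shown rounded; full precision is carried through to the final answer.)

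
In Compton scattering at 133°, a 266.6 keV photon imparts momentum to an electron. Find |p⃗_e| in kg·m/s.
2.0201e-22 kg·m/s

The electron is initially at rest, so by conservation of momentum:
p⃗_e = p⃗₀ − p⃗'  (incident photon momentum minus scattered photon momentum)

Photon momentum magnitudes (p = h/λ = E/c):
λ₀ = hc/E₀ = 4.6506 pm → p₀ = h/λ₀ = 1.4248e-22 kg·m/s
Δλ = λ_C(1 − cos 133°) = 4.0810 pm
λ' = 8.7316 pm → p' = h/λ' = 7.5886e-23 kg·m/s

The scattered photon makes angle θ = 133° with the incident direction, so by the law of cosines:
|p⃗_e|² = p₀² + p'² − 2p₀p'cos θ
|p⃗_e|² = (1.4248e-22)² + (7.5886e-23)² − 2·1.4248e-22·7.5886e-23·cos(133°)
|p⃗_e| = 2.0201e-22 kg·m/s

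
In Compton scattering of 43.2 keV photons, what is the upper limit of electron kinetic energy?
6.2479 keV

Maximum energy transfer occurs at θ = 180° (backscattering).

Initial photon: E₀ = 43.2 keV → λ₀ = 28.7000 pm

Maximum Compton shift (at 180°):
Δλ_max = 2λ_C = 2 × 2.4263 = 4.8526 pm

Final wavelength:
λ' = 28.7000 + 4.8526 = 33.5527 pm

Minimum photon energy (maximum energy to electron):
E'_min = hc/λ' = 36.9521 keV

Maximum electron kinetic energy:
K_max = E₀ - E'_min = 43.2000 - 36.9521 = 6.2479 keV

(Intermediate values are shown rounded; full precision is carried through to the final answer.)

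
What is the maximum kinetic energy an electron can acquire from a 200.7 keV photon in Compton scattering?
88.2958 keV

Maximum energy transfer occurs at θ = 180° (backscattering).

Initial photon: E₀ = 200.7 keV → λ₀ = 6.1776 pm

Maximum Compton shift (at 180°):
Δλ_max = 2λ_C = 2 × 2.4263 = 4.8526 pm

Final wavelength:
λ' = 6.1776 + 4.8526 = 11.0302 pm

Minimum photon energy (maximum energy to electron):
E'_min = hc/λ' = 112.4042 keV

Maximum electron kinetic energy:
K_max = E₀ - E'_min = 200.7000 - 112.4042 = 88.2958 keV

(Intermediate values are shown rounded; full precision is carried through to the final answer.)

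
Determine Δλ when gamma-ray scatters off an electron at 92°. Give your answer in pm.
2.5110 pm

Using the Compton scattering formula:
Δλ = λ_C(1 - cos θ)

where λ_C = h/(m_e·c) ≈ 2.4263 pm is the Compton wavelength of an electron.

For θ = 92°:
cos(92°) = -0.0349
1 - cos(92°) = 1.0349

Δλ = 2.4263 × 1.0349
Δλ = 2.5110 pm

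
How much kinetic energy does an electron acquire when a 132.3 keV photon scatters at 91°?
27.5845 keV

By energy conservation: K_e = E_initial - E_final

First find the scattered photon energy:
Initial wavelength: λ = hc/E = 9.3714 pm
Compton shift: Δλ = λ_C(1 - cos(91°)) = 2.4687 pm
Final wavelength: λ' = 9.3714 + 2.4687 = 11.8401 pm
Final photon energy: E' = hc/λ' = 104.7155 keV

Electron kinetic energy:
K_e = E - E' = 132.3000 - 104.7155 = 27.5845 keV

(Intermediate values are shown rounded; full precision is carried through to the final answer.)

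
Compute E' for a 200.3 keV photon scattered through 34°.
187.7202 keV

First convert energy to wavelength:
λ = hc/E, with hc ≈ 1239.842 keV·pm (i.e. 1239.842 eV·nm)

For E = 200.3 keV = 200300 eV:
λ = 1239.842 keV·pm / 200.3 keV
λ = 6.1899 pm

Calculate the Compton shift:
Δλ = λ_C(1 - cos(34°)) = 2.4263 × 0.1710
Δλ = 0.4148 pm

Final wavelength:
λ' = 6.1899 + 0.4148 = 6.6047 pm

Final energy:
E' = hc/λ' = 1239.842 / 6.6047 = 187.7202 keV

(Intermediate values are shown rounded; full precision is carried through to the final answer.)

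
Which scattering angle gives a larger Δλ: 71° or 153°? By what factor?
153° produces the larger shift by a factor of 2.804

Calculate both shifts using Δλ = λ_C(1 - cos θ):

For θ₁ = 71°:
Δλ₁ = 2.4263 × (1 - cos(71°))
Δλ₁ = 2.4263 × 0.6744
Δλ₁ = 1.6364 pm

For θ₂ = 153°:
Δλ₂ = 2.4263 × (1 - cos(153°))
Δλ₂ = 2.4263 × 1.8910
Δλ₂ = 4.5882 pm

The 153° angle produces the larger shift.
Ratio: 4.5882/1.6364 = 2.804

(Intermediate values are shown rounded; full precision is carried through to the final answer.)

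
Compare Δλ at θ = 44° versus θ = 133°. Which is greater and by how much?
133° produces the larger shift by a factor of 5.993

Calculate both shifts using Δλ = λ_C(1 - cos θ):

For θ₁ = 44°:
Δλ₁ = 2.4263 × (1 - cos(44°))
Δλ₁ = 2.4263 × 0.2807
Δλ₁ = 0.6810 pm

For θ₂ = 133°:
Δλ₂ = 2.4263 × (1 - cos(133°))
Δλ₂ = 2.4263 × 1.6820
Δλ₂ = 4.0810 pm

The 133° angle produces the larger shift.
Ratio: 4.0810/0.6810 = 5.993

(Intermediate values are shown rounded; full precision is carried through to the final answer.)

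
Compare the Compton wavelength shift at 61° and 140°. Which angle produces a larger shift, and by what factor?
140° produces the larger shift by a factor of 3.428

Calculate both shifts using Δλ = λ_C(1 - cos θ):

For θ₁ = 61°:
Δλ₁ = 2.4263 × (1 - cos(61°))
Δλ₁ = 2.4263 × 0.5152
Δλ₁ = 1.2500 pm

For θ₂ = 140°:
Δλ₂ = 2.4263 × (1 - cos(140°))
Δλ₂ = 2.4263 × 1.7660
Δλ₂ = 4.2850 pm

The 140° angle produces the larger shift.
Ratio: 4.2850/1.2500 = 3.428

(Intermediate values are shown rounded; full precision is carried through to the final answer.)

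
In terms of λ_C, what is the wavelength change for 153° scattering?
1.8910 λ_C

The Compton shift formula is:
Δλ = λ_C(1 - cos θ)

Dividing both sides by λ_C:
Δλ/λ_C = 1 - cos θ

For θ = 153°:
Δλ/λ_C = 1 - cos(153°)
Δλ/λ_C = 1 - -0.8910
Δλ/λ_C = 1.8910

This means the shift is 1.8910 × λ_C = 4.5882 pm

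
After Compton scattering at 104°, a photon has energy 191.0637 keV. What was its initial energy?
356.7000 keV

Convert final energy to wavelength (hc ≈ 1239.842 keV·pm):
λ' = hc/E' = 1239.842 / 191.0637 = 6.4892 pm

Calculate the Compton shift:
Δλ = λ_C(1 - cos(104°))
Δλ = 2.4263 × (1 - cos(104°))
Δλ = 3.0133 pm

Initial wavelength:
λ = λ' - Δλ = 6.4892 - 3.0133 = 3.4759 pm

Initial energy:
E = hc/λ = 1239.842 / 3.4759 = 356.7000 keV

(Intermediate values are shown rounded; full precision is carried through to the final answer.)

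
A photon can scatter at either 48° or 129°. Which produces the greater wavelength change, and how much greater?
129° produces the larger shift by a factor of 4.924

Calculate both shifts using Δλ = λ_C(1 - cos θ):

For θ₁ = 48°:
Δλ₁ = 2.4263 × (1 - cos(48°))
Δλ₁ = 2.4263 × 0.3309
Δλ₁ = 0.8028 pm

For θ₂ = 129°:
Δλ₂ = 2.4263 × (1 - cos(129°))
Δλ₂ = 2.4263 × 1.6293
Δλ₂ = 3.9532 pm

The 129° angle produces the larger shift.
Ratio: 3.9532/0.8028 = 4.924

(Intermediate values are shown rounded; full precision is carried through to the final answer.)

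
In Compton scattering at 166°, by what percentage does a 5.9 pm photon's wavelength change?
81.0262%

Calculate the Compton shift:
Δλ = λ_C(1 - cos(166°))
Δλ = 2.4263 × (1 - cos(166°))
Δλ = 2.4263 × 1.9703
Δλ = 4.7805 pm

Percentage change:
(Δλ/λ₀) × 100 = (4.7805/5.9) × 100
= 81.0262%

(Intermediate values are shown rounded; full precision is carried through to the final answer.)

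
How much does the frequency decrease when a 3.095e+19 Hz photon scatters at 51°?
2.630e+18 Hz (decrease)

Convert frequency to wavelength (c = 299792458 m/s):
λ₀ = c/f₀ = 299792458/3.095e+19 = 9.6863476e-12 m = 9.6863 pm

Calculate Compton shift:
Δλ = λ_C(1 - cos(51°)) = 0.8994 pm

Final wavelength:
λ' = λ₀ + Δλ = 9.6863 + 0.8994 = 10.5857 pm

Final frequency:
f' = c/λ' = 299792458/1.0585731e-11 = 2.8320430e+19 Hz

Frequency shift (decrease):
Δf = f₀ - f' = 3.095e+19 - 2.8320430e+19 = 2.630e+18 Hz

(Intermediate values are shown rounded; full precision is carried through to the final answer.)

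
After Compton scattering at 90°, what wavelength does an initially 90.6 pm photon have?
93.0263 pm

Using the Compton formula: λ' = λ + λ_C(1 − cos θ)

For θ = 90°, cos θ = 0 (exact) = 0.0000, so:
1 − cos 90° = 1 − (0) = 1.0000

Δλ = λ_C × 1.0000 = 2.4263 × 1.0000 = 2.4263 pm

λ' = 90.6 + 2.4263 = 93.0263 pm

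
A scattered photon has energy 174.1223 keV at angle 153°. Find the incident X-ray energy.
489.6003 keV

Convert final energy to wavelength (hc ≈ 1239.842 keV·pm):
λ' = hc/E' = 1239.842 / 174.1223 = 7.1205 pm

Calculate the Compton shift:
Δλ = λ_C(1 - cos(153°))
Δλ = 2.4263 × (1 - cos(153°))
Δλ = 4.5882 pm

Initial wavelength:
λ = λ' - Δλ = 7.1205 - 4.5882 = 2.5324 pm

Initial energy:
E = hc/λ = 1239.842 / 2.5324 = 489.6003 keV

(Intermediate values are shown rounded; full precision is carried through to the final answer.)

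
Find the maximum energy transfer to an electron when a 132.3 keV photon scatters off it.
45.1349 keV

Maximum energy transfer occurs at θ = 180° (backscattering).

Initial photon: E₀ = 132.3 keV → λ₀ = 9.3714 pm

Maximum Compton shift (at 180°):
Δλ_max = 2λ_C = 2 × 2.4263 = 4.8526 pm

Final wavelength:
λ' = 9.3714 + 4.8526 = 14.2241 pm

Minimum photon energy (maximum energy to electron):
E'_min = hc/λ' = 87.1651 keV

Maximum electron kinetic energy:
K_max = E₀ - E'_min = 132.3000 - 87.1651 = 45.1349 keV

(Intermediate values are shown rounded; full precision is carried through to the final answer.)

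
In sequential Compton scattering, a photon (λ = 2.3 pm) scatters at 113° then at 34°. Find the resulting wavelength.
6.0892 pm

Apply Compton shift twice:

First scattering at θ₁ = 113°:
Δλ₁ = λ_C(1 - cos(113°))
Δλ₁ = 2.4263 × 1.3907
Δλ₁ = 3.3743 pm

After first scattering:
λ₁ = 2.3 + 3.3743 = 5.6743 pm

Second scattering at θ₂ = 34°:
Δλ₂ = λ_C(1 - cos(34°))
Δλ₂ = 2.4263 × 0.1710
Δλ₂ = 0.4148 pm

Final wavelength:
λ₂ = 5.6743 + 0.4148 = 6.0892 pm

Total shift: Δλ_total = 3.3743 + 0.4148 = 3.7892 pm

(Intermediate values are shown rounded; full precision is carried through to the final answer.)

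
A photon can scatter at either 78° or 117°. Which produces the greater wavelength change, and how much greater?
117° produces the larger shift by a factor of 1.836

Calculate both shifts using Δλ = λ_C(1 - cos θ):

For θ₁ = 78°:
Δλ₁ = 2.4263 × (1 - cos(78°))
Δλ₁ = 2.4263 × 0.7921
Δλ₁ = 1.9219 pm

For θ₂ = 117°:
Δλ₂ = 2.4263 × (1 - cos(117°))
Δλ₂ = 2.4263 × 1.4540
Δλ₂ = 3.5278 pm

The 117° angle produces the larger shift.
Ratio: 3.5278/1.9219 = 1.836

(Intermediate values are shown rounded; full precision is carried through to the final answer.)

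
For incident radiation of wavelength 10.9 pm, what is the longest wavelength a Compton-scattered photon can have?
15.7526 pm (at θ = 180°)

The Compton shift is Δλ = λ_C(1 − cos θ).

Since cos θ ranges from −1 to 1, the factor (1 − cos θ) ranges from 0 to 2; the maximum shift occurs at θ = 180° (backscattering):
Δλ_max = 2λ_C = 2 × 2.4263 pm = 4.8526 pm

Maximum scattered wavelength:
λ'_max = λ₀ + Δλ_max = 10.9 + 4.8526 = 15.7526 pm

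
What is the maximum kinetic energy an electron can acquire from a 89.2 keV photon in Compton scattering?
23.0828 keV

Maximum energy transfer occurs at θ = 180° (backscattering).

Initial photon: E₀ = 89.2 keV → λ₀ = 13.8996 pm

Maximum Compton shift (at 180°):
Δλ_max = 2λ_C = 2 × 2.4263 = 4.8526 pm

Final wavelength:
λ' = 13.8996 + 4.8526 = 18.7522 pm

Minimum photon energy (maximum energy to electron):
E'_min = hc/λ' = 66.1172 keV

Maximum electron kinetic energy:
K_max = E₀ - E'_min = 89.2000 - 66.1172 = 23.0828 keV

(Intermediate values are shown rounded; full precision is carried through to the final answer.)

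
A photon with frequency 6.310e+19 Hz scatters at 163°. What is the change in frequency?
3.154e+19 Hz (decrease)

Convert frequency to wavelength (c = 299792458 m/s):
λ₀ = c/f₀ = 299792458/6.310e+19 = 4.7510691e-12 m = 4.7511 pm

Calculate Compton shift:
Δλ = λ_C(1 - cos(163°)) = 4.7466 pm

Final wavelength:
λ' = λ₀ + Δλ = 4.7511 + 4.7466 = 9.4977 pm

Final frequency:
f' = c/λ' = 299792458/9.4976713e-12 = 3.1564838e+19 Hz

Frequency shift (decrease):
Δf = f₀ - f' = 6.310e+19 - 3.1564838e+19 = 3.154e+19 Hz

(Intermediate values are shown rounded; full precision is carried through to the final answer.)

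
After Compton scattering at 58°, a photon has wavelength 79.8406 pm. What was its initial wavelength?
78.7000 pm

From λ' = λ + Δλ, we have λ = λ' - Δλ

First calculate the Compton shift:
Δλ = λ_C(1 - cos θ)
Δλ = 2.4263 × (1 - cos(58°))
Δλ = 2.4263 × 0.4701
Δλ = 1.1406 pm

Initial wavelength:
λ = λ' - Δλ
λ = 79.8406 - 1.1406
λ = 78.7000 pm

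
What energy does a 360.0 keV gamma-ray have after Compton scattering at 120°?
175.0331 keV

First convert energy to wavelength:
λ = hc/E, with hc ≈ 1239.842 keV·pm (i.e. 1239.842 eV·nm)

For E = 360.0 keV = 360000 eV:
λ = 1239.842 keV·pm / 360.0 keV
λ = 3.4440 pm

Calculate the Compton shift:
Δλ = λ_C(1 - cos(120°)) = 2.4263 × 1.5000
Δλ = 3.6395 pm

Final wavelength:
λ' = 3.4440 + 3.6395 = 7.0835 pm

Final energy:
E' = hc/λ' = 1239.842 / 7.0835 = 175.0331 keV

(Intermediate values are shown rounded; full precision is carried through to the final answer.)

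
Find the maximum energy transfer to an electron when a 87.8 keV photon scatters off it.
22.4551 keV

Maximum energy transfer occurs at θ = 180° (backscattering).

Initial photon: E₀ = 87.8 keV → λ₀ = 14.1212 pm

Maximum Compton shift (at 180°):
Δλ_max = 2λ_C = 2 × 2.4263 = 4.8526 pm

Final wavelength:
λ' = 14.1212 + 4.8526 = 18.9738 pm

Minimum photon energy (maximum energy to electron):
E'_min = hc/λ' = 65.3449 keV

Maximum electron kinetic energy:
K_max = E₀ - E'_min = 87.8000 - 65.3449 = 22.4551 keV

(Intermediate values are shown rounded; full precision is carried through to the final answer.)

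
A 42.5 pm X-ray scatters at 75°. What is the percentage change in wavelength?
4.2314%

Calculate the Compton shift:
Δλ = λ_C(1 - cos(75°))
Δλ = 2.4263 × (1 - cos(75°))
Δλ = 2.4263 × 0.7412
Δλ = 1.7983 pm

Percentage change:
(Δλ/λ₀) × 100 = (1.7983/42.5) × 100
= 4.2314%

(Intermediate values are shown rounded; full precision is carried through to the final answer.)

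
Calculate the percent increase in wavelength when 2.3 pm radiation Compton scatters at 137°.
182.6435%

Calculate the Compton shift:
Δλ = λ_C(1 - cos(137°))
Δλ = 2.4263 × (1 - cos(137°))
Δλ = 2.4263 × 1.7314
Δλ = 4.2008 pm

Percentage change:
(Δλ/λ₀) × 100 = (4.2008/2.3) × 100
= 182.6435%

(Intermediate values are shown rounded; full precision is carried through to the final answer.)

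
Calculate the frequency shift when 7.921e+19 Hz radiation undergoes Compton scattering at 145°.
4.264e+19 Hz (decrease)

Convert frequency to wavelength (c = 299792458 m/s):
λ₀ = c/f₀ = 299792458/7.921e+19 = 3.7847804e-12 m = 3.7848 pm

Calculate Compton shift:
Δλ = λ_C(1 - cos(145°)) = 4.4138 pm

Final wavelength:
λ' = λ₀ + Δλ = 3.7848 + 4.4138 = 8.1986 pm

Final frequency:
f' = c/λ' = 299792458/8.1986077e-12 = 3.6566265e+19 Hz

Frequency shift (decrease):
Δf = f₀ - f' = 7.921e+19 - 3.6566265e+19 = 4.264e+19 Hz

(Intermediate values are shown rounded; full precision is carried through to the final answer.)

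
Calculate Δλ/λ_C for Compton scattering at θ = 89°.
0.9825 λ_C

The Compton shift formula is:
Δλ = λ_C(1 - cos θ)

Dividing both sides by λ_C:
Δλ/λ_C = 1 - cos θ

For θ = 89°:
Δλ/λ_C = 1 - cos(89°)
Δλ/λ_C = 1 - 0.0175
Δλ/λ_C = 0.9825

This means the shift is 0.9825 × λ_C = 2.3840 pm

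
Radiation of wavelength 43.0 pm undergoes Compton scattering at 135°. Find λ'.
47.1420 pm

Using the Compton formula: λ' = λ + λ_C(1 − cos θ)

For θ = 135°, cos θ = -√2/2 (exact) ≈ -0.7071, so:
1 − cos 135° = 1 − (-√2/2) ≈ 1.7071

Δλ = λ_C × 1.7071 = 2.4263 × 1.7071 = 4.1420 pm

λ' = 43.0 + 4.1420 = 47.1420 pm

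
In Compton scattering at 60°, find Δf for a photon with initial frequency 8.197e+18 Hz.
2.632e+17 Hz (decrease)

Convert frequency to wavelength (c = 299792458 m/s):
λ₀ = c/f₀ = 299792458/8.197e+18 = 3.6573436e-11 m = 36.5734 pm

Calculate Compton shift:
Δλ = λ_C(1 - cos(60°)) = 1.2132 pm

Final wavelength:
λ' = λ₀ + Δλ = 36.5734 + 1.2132 = 37.7866 pm

Final frequency:
f' = c/λ' = 299792458/3.7786591e-11 = 7.9338317e+18 Hz

Frequency shift (decrease):
Δf = f₀ - f' = 8.197e+18 - 7.9338317e+18 = 2.632e+17 Hz

(Intermediate values are shown rounded; full precision is carried through to the final answer.)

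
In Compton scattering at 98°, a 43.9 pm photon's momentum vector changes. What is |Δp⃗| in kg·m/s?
2.2116e-23 kg·m/s

Photon momentum magnitude is p = h/λ.

Initial momentum:
p₀ = h/λ = 6.6261e-34/4.3900e-11 = 1.5094e-23 kg·m/s

After scattering:
λ' = λ + Δλ = 43.9 + 2.7640 = 46.6640 pm
p' = h/λ' = 6.6261e-34/4.6664e-11 = 1.4200e-23 kg·m/s

Momentum is a vector; the scattered photon's direction makes angle θ = 98° with the incident direction. The magnitude of the vector change Δp⃗ = p⃗₀ − p⃗' is found from the law of cosines:
|Δp⃗|² = p₀² + p'² − 2p₀p'cos θ
|Δp⃗|² = (1.5094e-23)² + (1.4200e-23)² − 2·1.5094e-23·1.4200e-23·cos(98°)
|Δp⃗| = 2.2116e-23 kg·m/s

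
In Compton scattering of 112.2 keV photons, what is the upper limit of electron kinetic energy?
34.2368 keV

Maximum energy transfer occurs at θ = 180° (backscattering).

Initial photon: E₀ = 112.2 keV → λ₀ = 11.0503 pm

Maximum Compton shift (at 180°):
Δλ_max = 2λ_C = 2 × 2.4263 = 4.8526 pm

Final wavelength:
λ' = 11.0503 + 4.8526 = 15.9029 pm

Minimum photon energy (maximum energy to electron):
E'_min = hc/λ' = 77.9632 keV

Maximum electron kinetic energy:
K_max = E₀ - E'_min = 112.2000 - 77.9632 = 34.2368 keV

(Intermediate values are shown rounded; full precision is carried through to the final answer.)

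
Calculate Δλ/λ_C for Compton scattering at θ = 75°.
0.7412 λ_C

The Compton shift formula is:
Δλ = λ_C(1 - cos θ)

Dividing both sides by λ_C:
Δλ/λ_C = 1 - cos θ

For θ = 75°:
Δλ/λ_C = 1 - cos(75°)
Δλ/λ_C = 1 - 0.2588
Δλ/λ_C = 0.7412

This means the shift is 0.7412 × λ_C = 1.7983 pm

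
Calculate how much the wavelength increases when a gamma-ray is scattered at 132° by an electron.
4.0498 pm

Using the Compton scattering formula:
Δλ = λ_C(1 - cos θ)

where λ_C = h/(m_e·c) ≈ 2.4263 pm is the Compton wavelength of an electron.

For θ = 132°:
cos(132°) = -0.6691
1 - cos(132°) = 1.6691

Δλ = 2.4263 × 1.6691
Δλ = 4.0498 pm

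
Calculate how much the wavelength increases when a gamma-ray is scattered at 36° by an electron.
0.4634 pm

Using the Compton scattering formula:
Δλ = λ_C(1 - cos θ)

where λ_C = h/(m_e·c) ≈ 2.4263 pm is the Compton wavelength of an electron.

For θ = 36°:
cos(36°) = 0.8090
1 - cos(36°) = 0.1910

Δλ = 2.4263 × 0.1910
Δλ = 0.4634 pm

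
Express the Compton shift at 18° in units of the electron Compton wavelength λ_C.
0.0489 λ_C

The Compton shift formula is:
Δλ = λ_C(1 - cos θ)

Dividing both sides by λ_C:
Δλ/λ_C = 1 - cos θ

For θ = 18°:
Δλ/λ_C = 1 - cos(18°)
Δλ/λ_C = 1 - 0.9511
Δλ/λ_C = 0.0489

This means the shift is 0.0489 × λ_C = 0.1188 pm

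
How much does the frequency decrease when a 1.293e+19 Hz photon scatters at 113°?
1.643e+18 Hz (decrease)

Convert frequency to wavelength (c = 299792458 m/s):
λ₀ = c/f₀ = 299792458/1.293e+19 = 2.3185805e-11 m = 23.1858 pm

Calculate Compton shift:
Δλ = λ_C(1 - cos(113°)) = 3.3743 pm

Final wavelength:
λ' = λ₀ + Δλ = 23.1858 + 3.3743 = 26.5602 pm

Final frequency:
f' = c/λ' = 299792458/2.6560150e-11 = 1.1287303e+19 Hz

Frequency shift (decrease):
Δf = f₀ - f' = 1.293e+19 - 1.1287303e+19 = 1.643e+18 Hz

(Intermediate values are shown rounded; full precision is carried through to the final answer.)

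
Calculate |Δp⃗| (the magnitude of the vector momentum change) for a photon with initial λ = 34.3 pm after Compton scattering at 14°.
4.7038e-24 kg·m/s

Photon momentum magnitude is p = h/λ.

Initial momentum:
p₀ = h/λ = 6.6261e-34/3.4300e-11 = 1.9318e-23 kg·m/s

After scattering:
λ' = λ + Δλ = 34.3 + 0.0721 = 34.3721 pm
p' = h/λ' = 6.6261e-34/3.4372e-11 = 1.9277e-23 kg·m/s

Momentum is a vector; the scattered photon's direction makes angle θ = 14° with the incident direction. The magnitude of the vector change Δp⃗ = p⃗₀ − p⃗' is found from the law of cosines:
|Δp⃗|² = p₀² + p'² − 2p₀p'cos θ
|Δp⃗|² = (1.9318e-23)² + (1.9277e-23)² − 2·1.9318e-23·1.9277e-23·cos(14°)
|Δp⃗| = 4.7038e-24 kg·m/s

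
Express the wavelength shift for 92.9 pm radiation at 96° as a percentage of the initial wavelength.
2.8847%

Calculate the Compton shift:
Δλ = λ_C(1 - cos(96°))
Δλ = 2.4263 × (1 - cos(96°))
Δλ = 2.4263 × 1.1045
Δλ = 2.6799 pm

Percentage change:
(Δλ/λ₀) × 100 = (2.6799/92.9) × 100
= 2.8847%

(Intermediate values are shown rounded; full precision is carried through to the final answer.)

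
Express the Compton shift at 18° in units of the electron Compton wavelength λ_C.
0.0489 λ_C

The Compton shift formula is:
Δλ = λ_C(1 - cos θ)

Dividing both sides by λ_C:
Δλ/λ_C = 1 - cos θ

For θ = 18°:
Δλ/λ_C = 1 - cos(18°)
Δλ/λ_C = 1 - 0.9511
Δλ/λ_C = 0.0489

This means the shift is 0.0489 × λ_C = 0.1188 pm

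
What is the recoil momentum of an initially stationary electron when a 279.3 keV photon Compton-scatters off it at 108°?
1.9462e-22 kg·m/s

The electron is initially at rest, so by conservation of momentum:
p⃗_e = p⃗₀ − p⃗'  (incident photon momentum minus scattered photon momentum)

Photon momentum magnitudes (p = h/λ = E/c):
λ₀ = hc/E₀ = 4.4391 pm → p₀ = h/λ₀ = 1.4927e-22 kg·m/s
Δλ = λ_C(1 − cos 108°) = 3.1761 pm
λ' = 7.6152 pm → p' = h/λ' = 8.7011e-23 kg·m/s

The scattered photon makes angle θ = 108° with the incident direction, so by the law of cosines:
|p⃗_e|² = p₀² + p'² − 2p₀p'cos θ
|p⃗_e|² = (1.4927e-22)² + (8.7011e-23)² − 2·1.4927e-22·8.7011e-23·cos(108°)
|p⃗_e| = 1.9462e-22 kg·m/s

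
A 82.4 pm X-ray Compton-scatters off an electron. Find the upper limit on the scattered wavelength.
87.2526 pm (at θ = 180°)

The Compton shift is Δλ = λ_C(1 − cos θ).

Since cos θ ranges from −1 to 1, the factor (1 − cos θ) ranges from 0 to 2; the maximum shift occurs at θ = 180° (backscattering):
Δλ_max = 2λ_C = 2 × 2.4263 pm = 4.8526 pm

Maximum scattered wavelength:
λ'_max = λ₀ + Δλ_max = 82.4 + 4.8526 = 87.2526 pm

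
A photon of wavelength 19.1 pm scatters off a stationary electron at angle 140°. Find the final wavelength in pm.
23.3850 pm

Using the Compton scattering formula:
λ' = λ + Δλ = λ + λ_C(1 - cos θ)

Given:
- Initial wavelength λ = 19.1 pm
- Scattering angle θ = 140°
- Compton wavelength λ_C ≈ 2.4263 pm

Calculate the shift:
Δλ = 2.4263 × (1 - cos(140°))
Δλ = 2.4263 × 1.7660
Δλ = 4.2850 pm

Final wavelength:
λ' = 19.1 + 4.2850 = 23.3850 pm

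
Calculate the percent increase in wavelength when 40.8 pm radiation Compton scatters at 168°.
11.7637%

Calculate the Compton shift:
Δλ = λ_C(1 - cos(168°))
Δλ = 2.4263 × (1 - cos(168°))
Δλ = 2.4263 × 1.9781
Δλ = 4.7996 pm

Percentage change:
(Δλ/λ₀) × 100 = (4.7996/40.8) × 100
= 11.7637%

(Intermediate values are shown rounded; full precision is carried through to the final answer.)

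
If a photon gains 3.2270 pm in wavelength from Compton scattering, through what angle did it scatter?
109.27°

From the Compton formula Δλ = λ_C(1 - cos θ), we can solve for θ:

cos θ = 1 - Δλ/λ_C

Given:
- Δλ = 3.2270 pm
- λ_C = h/(m_e·c) ≈ 2.42631024 pm

cos θ = 1 - 3.2270/2.42631024
cos θ = 1 - 1.330003
cos θ = -0.330003

θ = arccos(-0.330003)
θ = 109.27°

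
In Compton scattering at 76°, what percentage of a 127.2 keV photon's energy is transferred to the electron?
0.1587 (or 15.87%)

Calculate initial and final photon energies:

Initial: E₀ = 127.2 keV → λ₀ = 9.7472 pm
Compton shift: Δλ = 1.8393 pm
Final wavelength: λ' = 11.5865 pm
Final energy: E' = 107.0073 keV

Fractional energy loss:
(E₀ - E')/E₀ = (127.2000 - 107.0073)/127.2000
= 20.1927/127.2000
= 0.1587
= 15.87%

(Intermediate values are shown rounded; full precision is carried through to the final answer.)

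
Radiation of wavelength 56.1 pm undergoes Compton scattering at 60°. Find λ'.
57.3132 pm

Using the Compton formula: λ' = λ + λ_C(1 − cos θ)

For θ = 60°, cos θ = 1/2 (exact) = 0.5000, so:
1 − cos 60° = 1 − (1/2) = 0.5000

Δλ = λ_C × 0.5000 = 2.4263 × 0.5000 = 1.2132 pm

λ' = 56.1 + 1.2132 = 57.3132 pm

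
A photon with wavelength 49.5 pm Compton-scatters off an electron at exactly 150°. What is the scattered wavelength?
54.0276 pm

Using the Compton formula: λ' = λ + λ_C(1 − cos θ)

For θ = 150°, cos θ = -√3/2 (exact) ≈ -0.8660, so:
1 − cos 150° = 1 − (-√3/2) ≈ 1.8660

Δλ = λ_C × 1.8660 = 2.4263 × 1.8660 = 4.5276 pm

λ' = 49.5 + 4.5276 = 54.0276 pm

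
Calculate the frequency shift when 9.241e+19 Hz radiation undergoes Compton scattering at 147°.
5.350e+19 Hz (decrease)

Convert frequency to wavelength (c = 299792458 m/s):
λ₀ = c/f₀ = 299792458/9.241e+19 = 3.2441560e-12 m = 3.2442 pm

Calculate Compton shift:
Δλ = λ_C(1 - cos(147°)) = 4.4612 pm

Final wavelength:
λ' = λ₀ + Δλ = 3.2442 + 4.4612 = 7.7053 pm

Final frequency:
f' = c/λ' = 299792458/7.7053412e-12 = 3.8907097e+19 Hz

Frequency shift (decrease):
Δf = f₀ - f' = 9.241e+19 - 3.8907097e+19 = 5.350e+19 Hz

(Intermediate values are shown rounded; full precision is carried through to the final answer.)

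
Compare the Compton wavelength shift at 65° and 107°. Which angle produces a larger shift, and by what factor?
107° produces the larger shift by a factor of 2.238

Calculate both shifts using Δλ = λ_C(1 - cos θ):

For θ₁ = 65°:
Δλ₁ = 2.4263 × (1 - cos(65°))
Δλ₁ = 2.4263 × 0.5774
Δλ₁ = 1.4009 pm

For θ₂ = 107°:
Δλ₂ = 2.4263 × (1 - cos(107°))
Δλ₂ = 2.4263 × 1.2924
Δλ₂ = 3.1357 pm

The 107° angle produces the larger shift.
Ratio: 3.1357/1.4009 = 2.238

(Intermediate values are shown rounded; full precision is carried through to the final answer.)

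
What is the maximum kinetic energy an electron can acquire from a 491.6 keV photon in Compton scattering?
323.4784 keV

Maximum energy transfer occurs at θ = 180° (backscattering).

Initial photon: E₀ = 491.6 keV → λ₀ = 2.5221 pm

Maximum Compton shift (at 180°):
Δλ_max = 2λ_C = 2 × 2.4263 = 4.8526 pm

Final wavelength:
λ' = 2.5221 + 4.8526 = 7.3747 pm

Minimum photon energy (maximum energy to electron):
E'_min = hc/λ' = 168.1216 keV

Maximum electron kinetic energy:
K_max = E₀ - E'_min = 491.6000 - 168.1216 = 323.4784 keV

(Intermediate values are shown rounded; full precision is carried through to the final answer.)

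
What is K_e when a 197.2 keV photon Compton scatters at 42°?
17.7843 keV

By energy conservation: K_e = E_initial - E_final

First find the scattered photon energy:
Initial wavelength: λ = hc/E = 6.2872 pm
Compton shift: Δλ = λ_C(1 - cos(42°)) = 0.6232 pm
Final wavelength: λ' = 6.2872 + 0.6232 = 6.9104 pm
Final photon energy: E' = hc/λ' = 179.4157 keV

Electron kinetic energy:
K_e = E - E' = 197.2000 - 179.4157 = 17.7843 keV

(Intermediate values are shown rounded; full precision is carried through to the final answer.)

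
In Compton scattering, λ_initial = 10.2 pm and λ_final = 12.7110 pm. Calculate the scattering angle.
92.00°

First find the wavelength shift:
Δλ = λ' - λ = 12.7110 - 10.2 = 2.5110 pm

Using Δλ = λ_C(1 - cos θ), with λ_C = h/(m_e·c) ≈ 2.42631024 pm:
cos θ = 1 - Δλ/λ_C
cos θ = 1 - 2.5110/2.42631024
cos θ = -0.034905

θ = arccos(-0.034905)
θ = 92.00°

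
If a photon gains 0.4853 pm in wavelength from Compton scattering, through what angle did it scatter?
36.87°

From the Compton formula Δλ = λ_C(1 - cos θ), we can solve for θ:

cos θ = 1 - Δλ/λ_C

Given:
- Δλ = 0.4853 pm
- λ_C = h/(m_e·c) ≈ 2.42631024 pm

cos θ = 1 - 0.4853/2.42631024
cos θ = 1 - 0.200016
cos θ = 0.799984

θ = arccos(0.799984)
θ = 36.87°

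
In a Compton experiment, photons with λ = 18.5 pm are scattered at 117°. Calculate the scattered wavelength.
22.0278 pm

Using the Compton scattering formula:
λ' = λ + Δλ = λ + λ_C(1 - cos θ)

Given:
- Initial wavelength λ = 18.5 pm
- Scattering angle θ = 117°
- Compton wavelength λ_C ≈ 2.4263 pm

Calculate the shift:
Δλ = 2.4263 × (1 - cos(117°))
Δλ = 2.4263 × 1.4540
Δλ = 3.5278 pm

Final wavelength:
λ' = 18.5 + 3.5278 = 22.0278 pm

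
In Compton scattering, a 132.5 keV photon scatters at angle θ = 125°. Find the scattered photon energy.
94.1036 keV

First convert energy to wavelength:
λ = hc/E, with hc ≈ 1239.842 keV·pm (i.e. 1239.842 eV·nm)

For E = 132.5 keV = 132500 eV:
λ = 1239.842 keV·pm / 132.5 keV
λ = 9.3573 pm

Calculate the Compton shift:
Δλ = λ_C(1 - cos(125°)) = 2.4263 × 1.5736
Δλ = 3.8180 pm

Final wavelength:
λ' = 9.3573 + 3.8180 = 13.1753 pm

Final energy:
E' = hc/λ' = 1239.842 / 13.1753 = 94.1036 keV

(Intermediate values are shown rounded; full precision is carried through to the final answer.)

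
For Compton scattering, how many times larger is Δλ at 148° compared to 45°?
148° produces the larger shift by a factor of 6.310

Calculate both shifts using Δλ = λ_C(1 - cos θ):

For θ₁ = 45°:
Δλ₁ = 2.4263 × (1 - cos(45°))
Δλ₁ = 2.4263 × 0.2929
Δλ₁ = 0.7106 pm

For θ₂ = 148°:
Δλ₂ = 2.4263 × (1 - cos(148°))
Δλ₂ = 2.4263 × 1.8480
Δλ₂ = 4.4839 pm

The 148° angle produces the larger shift.
Ratio: 4.4839/0.7106 = 6.310

(Intermediate values are shown rounded; full precision is carried through to the final answer.)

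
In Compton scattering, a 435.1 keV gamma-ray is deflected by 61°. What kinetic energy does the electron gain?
132.6677 keV

By energy conservation: K_e = E_initial - E_final

First find the scattered photon energy:
Initial wavelength: λ = hc/E = 2.8496 pm
Compton shift: Δλ = λ_C(1 - cos(61°)) = 1.2500 pm
Final wavelength: λ' = 2.8496 + 1.2500 = 4.0996 pm
Final photon energy: E' = hc/λ' = 302.4323 keV

Electron kinetic energy:
K_e = E - E' = 435.1000 - 302.4323 = 132.6677 keV

(Intermediate values are shown rounded; full precision is carried through to the final answer.)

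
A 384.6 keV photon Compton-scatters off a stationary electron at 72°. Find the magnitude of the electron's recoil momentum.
2.0822e-22 kg·m/s

The electron is initially at rest, so by conservation of momentum:
p⃗_e = p⃗₀ − p⃗'  (incident photon momentum minus scattered photon momentum)

Photon momentum magnitudes (p = h/λ = E/c):
λ₀ = hc/E₀ = 3.2237 pm → p₀ = h/λ₀ = 2.0554e-22 kg·m/s
Δλ = λ_C(1 − cos 72°) = 1.6765 pm
λ' = 4.9003 pm → p' = h/λ' = 1.3522e-22 kg·m/s

The scattered photon makes angle θ = 72° with the incident direction, so by the law of cosines:
|p⃗_e|² = p₀² + p'² − 2p₀p'cos θ
|p⃗_e|² = (2.0554e-22)² + (1.3522e-22)² − 2·2.0554e-22·1.3522e-22·cos(72°)
|p⃗_e| = 2.0822e-22 kg·m/s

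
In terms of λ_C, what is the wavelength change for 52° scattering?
0.3843 λ_C

The Compton shift formula is:
Δλ = λ_C(1 - cos θ)

Dividing both sides by λ_C:
Δλ/λ_C = 1 - cos θ

For θ = 52°:
Δλ/λ_C = 1 - cos(52°)
Δλ/λ_C = 1 - 0.6157
Δλ/λ_C = 0.3843

This means the shift is 0.3843 × λ_C = 0.9325 pm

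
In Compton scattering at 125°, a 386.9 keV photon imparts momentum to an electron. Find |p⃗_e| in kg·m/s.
2.7210e-22 kg·m/s

The electron is initially at rest, so by conservation of momentum:
p⃗_e = p⃗₀ − p⃗'  (incident photon momentum minus scattered photon momentum)

Photon momentum magnitudes (p = h/λ = E/c):
λ₀ = hc/E₀ = 3.2046 pm → p₀ = h/λ₀ = 2.0677e-22 kg·m/s
Δλ = λ_C(1 − cos 125°) = 3.8180 pm
λ' = 7.0225 pm → p' = h/λ' = 9.4354e-23 kg·m/s

The scattered photon makes angle θ = 125° with the incident direction, so by the law of cosines:
|p⃗_e|² = p₀² + p'² − 2p₀p'cos θ
|p⃗_e|² = (2.0677e-22)² + (9.4354e-23)² − 2·2.0677e-22·9.4354e-23·cos(125°)
|p⃗_e| = 2.7210e-22 kg·m/s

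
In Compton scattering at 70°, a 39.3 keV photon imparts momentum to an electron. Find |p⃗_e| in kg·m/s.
2.3528e-23 kg·m/s

The electron is initially at rest, so by conservation of momentum:
p⃗_e = p⃗₀ − p⃗'  (incident photon momentum minus scattered photon momentum)

Photon momentum magnitudes (p = h/λ = E/c):
λ₀ = hc/E₀ = 31.5481 pm → p₀ = h/λ₀ = 2.1003e-23 kg·m/s
Δλ = λ_C(1 − cos 70°) = 1.5965 pm
λ' = 33.1446 pm → p' = h/λ' = 1.9991e-23 kg·m/s

The scattered photon makes angle θ = 70° with the incident direction, so by the law of cosines:
|p⃗_e|² = p₀² + p'² − 2p₀p'cos θ
|p⃗_e|² = (2.1003e-23)² + (1.9991e-23)² − 2·2.1003e-23·1.9991e-23·cos(70°)
|p⃗_e| = 2.3528e-23 kg·m/s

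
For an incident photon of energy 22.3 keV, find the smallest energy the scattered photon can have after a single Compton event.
20.5099 keV (at θ = 180°)

The scattered photon has minimum energy when its wavelength is maximum, i.e., when the Compton shift Δλ = λ_C(1 − cos θ) is maximum. This occurs at θ = 180° (backscattering), giving Δλ_max = 2λ_C = 4.8526 pm.

Initial wavelength: λ₀ = hc/E₀ = 55.5983 pm
Maximum final wavelength: λ'_max = λ₀ + 2λ_C = 55.5983 + 4.8526 = 60.4509 pm
Minimum final energy: E'_min = hc/λ'_max = 20.5099 keV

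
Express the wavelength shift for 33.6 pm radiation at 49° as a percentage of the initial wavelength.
2.4837%

Calculate the Compton shift:
Δλ = λ_C(1 - cos(49°))
Δλ = 2.4263 × (1 - cos(49°))
Δλ = 2.4263 × 0.3439
Δλ = 0.8345 pm

Percentage change:
(Δλ/λ₀) × 100 = (0.8345/33.6) × 100
= 2.4837%

(Intermediate values are shown rounded; full precision is carried through to the final answer.)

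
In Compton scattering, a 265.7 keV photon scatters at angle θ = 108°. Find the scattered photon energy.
158.0946 keV

First convert energy to wavelength:
λ = hc/E, with hc ≈ 1239.842 keV·pm (i.e. 1239.842 eV·nm)

For E = 265.7 keV = 265700 eV:
λ = 1239.842 keV·pm / 265.7 keV
λ = 4.6663 pm

Calculate the Compton shift:
Δλ = λ_C(1 - cos(108°)) = 2.4263 × 1.3090
Δλ = 3.1761 pm

Final wavelength:
λ' = 4.6663 + 3.1761 = 7.8424 pm

Final energy:
E' = hc/λ' = 1239.842 / 7.8424 = 158.0946 keV

(Intermediate values are shown rounded; full precision is carried through to the final answer.)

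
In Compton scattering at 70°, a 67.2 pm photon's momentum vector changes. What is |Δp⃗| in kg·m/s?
1.1182e-23 kg·m/s

Photon momentum magnitude is p = h/λ.

Initial momentum:
p₀ = h/λ = 6.6261e-34/6.7200e-11 = 9.8602e-24 kg·m/s

After scattering:
λ' = λ + Δλ = 67.2 + 1.5965 = 68.7965 pm
p' = h/λ' = 6.6261e-34/6.8796e-11 = 9.6314e-24 kg·m/s

Momentum is a vector; the scattered photon's direction makes angle θ = 70° with the incident direction. The magnitude of the vector change Δp⃗ = p⃗₀ − p⃗' is found from the law of cosines:
|Δp⃗|² = p₀² + p'² − 2p₀p'cos θ
|Δp⃗|² = (9.8602e-24)² + (9.6314e-24)² − 2·9.8602e-24·9.6314e-24·cos(70°)
|Δp⃗| = 1.1182e-23 kg·m/s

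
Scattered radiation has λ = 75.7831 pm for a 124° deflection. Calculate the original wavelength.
72.0000 pm

From λ' = λ + Δλ, we have λ = λ' - Δλ

First calculate the Compton shift:
Δλ = λ_C(1 - cos θ)
Δλ = 2.4263 × (1 - cos(124°))
Δλ = 2.4263 × 1.5592
Δλ = 3.7831 pm

Initial wavelength:
λ = λ' - Δλ
λ = 75.7831 - 3.7831
λ = 72.0000 pm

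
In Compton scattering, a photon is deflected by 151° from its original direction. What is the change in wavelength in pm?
4.5484 pm

Using the Compton scattering formula:
Δλ = λ_C(1 - cos θ)

where λ_C = h/(m_e·c) ≈ 2.4263 pm is the Compton wavelength of an electron.

For θ = 151°:
cos(151°) = -0.8746
1 - cos(151°) = 1.8746

Δλ = 2.4263 × 1.8746
Δλ = 4.5484 pm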